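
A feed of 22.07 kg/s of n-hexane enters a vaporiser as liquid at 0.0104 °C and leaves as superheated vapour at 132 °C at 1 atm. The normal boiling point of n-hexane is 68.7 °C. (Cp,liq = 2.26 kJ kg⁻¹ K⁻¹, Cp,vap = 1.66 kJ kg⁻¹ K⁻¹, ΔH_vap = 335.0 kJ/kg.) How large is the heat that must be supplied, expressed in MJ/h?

Q = 47300 MJ/h

liquid 0.0104→68.7 °C: 155.24 kJ/kg
vaporisation at 68.7 °C: 335 kJ/kg
vapour 68.7→132 °C: 105.08 kJ/kg
Δh = 155.24 + 335 + 105.08 = 595.32 kJ/kg
Q = ṁ·Δh = 22.07 kg/s × 595.32 kJ/kg = 13139 kJ/s
|Q| = 13139 kW = 47299 MJ/h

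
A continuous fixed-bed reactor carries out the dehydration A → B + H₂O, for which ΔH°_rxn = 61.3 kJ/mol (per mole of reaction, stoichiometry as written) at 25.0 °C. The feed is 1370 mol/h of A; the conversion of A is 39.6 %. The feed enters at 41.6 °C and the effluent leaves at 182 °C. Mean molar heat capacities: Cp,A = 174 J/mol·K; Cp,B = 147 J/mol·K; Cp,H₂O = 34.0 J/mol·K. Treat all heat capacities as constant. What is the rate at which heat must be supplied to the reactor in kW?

Q_in = 18.7 kW

Extent of reaction ξ = 0.396 × 1370 = 542.52 mol/h
Reaction term: ξ·ΔH°_rxn = 542.52 × 61.3 = 33256 kJ/h
Sensible, feed 41.6→25 °C: -3957.1 kJ/h
Outlet flows (mol/h): A 827.48, B 542.52, H₂O 542.52
Sensible, products 25→182 °C: 38022 kJ/h
Q = ΔH = 67321 kJ/h = 18.7 kW
Heat supplied = 18.7 kW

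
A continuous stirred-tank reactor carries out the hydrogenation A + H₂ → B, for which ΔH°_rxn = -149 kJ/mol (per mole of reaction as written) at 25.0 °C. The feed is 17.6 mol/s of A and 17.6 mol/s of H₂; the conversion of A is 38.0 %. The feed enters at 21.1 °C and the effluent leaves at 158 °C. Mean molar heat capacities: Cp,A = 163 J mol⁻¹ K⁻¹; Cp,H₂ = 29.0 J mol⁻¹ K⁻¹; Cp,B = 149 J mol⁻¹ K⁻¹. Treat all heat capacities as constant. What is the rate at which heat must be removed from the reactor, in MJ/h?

Q_out = 2060 MJ/h

Extent of reaction ξ = 0.380 × 17.6 = 6.688 mol/s
Reaction term: ξ·ΔH°_rxn = 6.688 × -149 = -996.51 kJ/s
Sensible, feed 21.1→25 °C: 13.179 kJ/s
Outlet flows (mol/s): A 10.912, H₂ 10.912, B 6.688
Sensible, products 25→158 °C: 411.18 kJ/s
Q = ΔH = -572.15 kJ/s = -572.15 kW
Heat removed = 2059.7 MJ/h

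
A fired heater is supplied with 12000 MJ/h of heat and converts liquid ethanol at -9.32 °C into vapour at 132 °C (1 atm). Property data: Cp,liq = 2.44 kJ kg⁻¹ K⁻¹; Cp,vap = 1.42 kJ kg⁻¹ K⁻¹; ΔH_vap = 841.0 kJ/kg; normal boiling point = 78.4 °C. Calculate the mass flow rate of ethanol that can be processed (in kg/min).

Δh = 2.44×(78.4−-9.32) + 841.0 + 1.42×(132−78.4) = 1131.1 kJ/kg
Q = 12000 MJ/h = 3333.3 kJ/s = 200000 kJ/min
ṁ = Q/Δh = 200000 / 1131.1 = 176.81 kg/min

ṁ = 177 kg/min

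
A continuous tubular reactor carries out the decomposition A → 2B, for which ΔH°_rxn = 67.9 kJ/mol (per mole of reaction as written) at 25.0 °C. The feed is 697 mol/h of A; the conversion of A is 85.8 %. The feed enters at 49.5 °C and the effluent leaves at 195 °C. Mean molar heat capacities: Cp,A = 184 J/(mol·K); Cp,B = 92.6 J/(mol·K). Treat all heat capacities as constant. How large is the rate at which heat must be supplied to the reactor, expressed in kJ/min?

Extent of reaction ξ = 0.858 × 697 = 598.03 mol/h
Reaction term: ξ·ΔH°_rxn = 598.03 × 67.9 = 40606 kJ/h
Sensible, feed 49.5→25 °C: -3142.1 kJ/h
Outlet flows (mol/h): A 98.974, B 1196.1
Sensible, products 25→195 °C: 21924 kJ/h
Q = ΔH = 59388 kJ/h = 16.497 kW
Heat supplied = 989.8 kJ/min

Q_in = 990 kJ/min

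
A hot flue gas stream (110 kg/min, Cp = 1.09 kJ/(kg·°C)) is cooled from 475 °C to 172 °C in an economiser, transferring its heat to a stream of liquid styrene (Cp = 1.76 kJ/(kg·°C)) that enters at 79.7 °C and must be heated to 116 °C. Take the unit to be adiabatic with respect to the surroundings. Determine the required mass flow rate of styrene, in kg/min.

Heat released by hot stream: Q = 110 × 1.09 × (475 − 172) = 36330 kJ/min
Energy balance on cold side (adiabatic exchanger): Q = ṁ_c·Cp_c·(T_c,out − T_c,in)
ṁ_c = 36330 / [1.76 × (116 − 79.7)] = 568.65 kg/min

ṁ_c = 569 kg/min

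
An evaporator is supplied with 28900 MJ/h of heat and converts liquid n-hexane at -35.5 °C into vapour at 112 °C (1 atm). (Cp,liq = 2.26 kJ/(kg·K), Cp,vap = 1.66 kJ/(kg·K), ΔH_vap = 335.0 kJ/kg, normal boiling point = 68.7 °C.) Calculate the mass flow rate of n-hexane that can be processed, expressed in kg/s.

Δh = 2.26×(68.7−-35.5) + 335.0 + 1.66×(112−68.7) = 642.37 kJ/kg
Q = 28900 MJ/h = 8027.8 kJ/s = 8027.8 kJ/s
ṁ = Q/Δh = 8027.8 / 642.37 = 12.497 kg/s

ṁ = 12.5 kg/s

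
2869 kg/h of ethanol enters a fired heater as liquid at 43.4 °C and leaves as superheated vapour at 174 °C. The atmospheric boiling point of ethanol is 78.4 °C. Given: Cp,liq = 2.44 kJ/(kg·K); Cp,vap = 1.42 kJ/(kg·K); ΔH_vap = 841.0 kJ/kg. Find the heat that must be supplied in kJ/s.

Q = 846 kJ/s

liquid 43.4→78.4 °C: 85.4 kJ/kg
vaporisation at 78.4 °C: 841 kJ/kg
vapour 78.4→174 °C: 135.75 kJ/kg
Δh = 85.4 + 841 + 135.75 = 1062.2 kJ/kg
Q = ṁ·Δh = 2869 kg/h × 1062.2 kJ/kg = 3.0473e+06 kJ/h
|Q| = 846.48 kW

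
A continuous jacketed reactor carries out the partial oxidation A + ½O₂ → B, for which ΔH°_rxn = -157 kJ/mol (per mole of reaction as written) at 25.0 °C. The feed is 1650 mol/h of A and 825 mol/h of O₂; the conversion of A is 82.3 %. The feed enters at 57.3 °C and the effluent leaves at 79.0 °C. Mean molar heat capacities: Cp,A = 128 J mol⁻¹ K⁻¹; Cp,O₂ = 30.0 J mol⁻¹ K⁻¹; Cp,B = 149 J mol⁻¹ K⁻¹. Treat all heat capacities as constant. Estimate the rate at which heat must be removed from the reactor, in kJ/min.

Extent of reaction ξ = 0.823 × 1650 = 1357.9 mol/h
Reaction term: ξ·ΔH°_rxn = 1357.9 × -157 = -213200 kJ/h
Sensible, feed 57.3→25 °C: -7621.2 kJ/h
Outlet flows (mol/h): A 292.05, O₂ 146.03, B 1357.9
Sensible, products 25→79.0 °C: 13181 kJ/h
Q = ΔH = -207640 kJ/h = -57.677 kW
Heat removed = 3460.6 kJ/min

Q_out = 3460 kJ/min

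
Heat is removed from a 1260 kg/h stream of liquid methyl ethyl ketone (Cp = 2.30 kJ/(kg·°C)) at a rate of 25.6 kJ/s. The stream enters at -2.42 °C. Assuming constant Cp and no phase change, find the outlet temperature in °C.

T_out = -34.2 °C

Q = 25.6 kJ/s = 92160 kJ/h
ΔT = Q/(ṁ·Cp) = 92160/(1260×2.30) = 31.801 K
T_out = -2.42 − 31.801 = -34.221 °C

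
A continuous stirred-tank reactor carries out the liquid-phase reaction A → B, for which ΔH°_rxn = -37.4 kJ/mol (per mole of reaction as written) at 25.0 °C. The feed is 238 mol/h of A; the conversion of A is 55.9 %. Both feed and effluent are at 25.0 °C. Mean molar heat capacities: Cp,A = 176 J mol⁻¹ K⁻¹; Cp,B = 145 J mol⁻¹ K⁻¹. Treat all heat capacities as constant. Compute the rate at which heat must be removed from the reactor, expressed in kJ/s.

Extent of reaction ξ = 0.559 × 238 = 133.04 mol/h
Reaction term: ξ·ΔH°_rxn = 133.04 × -37.4 = -4975.8 kJ/h
Q = ΔH = -4975.8 kJ/h = -1.3822 kW
Heat removed = 1.3822 kJ/s

Q_out = 1.38 kJ/s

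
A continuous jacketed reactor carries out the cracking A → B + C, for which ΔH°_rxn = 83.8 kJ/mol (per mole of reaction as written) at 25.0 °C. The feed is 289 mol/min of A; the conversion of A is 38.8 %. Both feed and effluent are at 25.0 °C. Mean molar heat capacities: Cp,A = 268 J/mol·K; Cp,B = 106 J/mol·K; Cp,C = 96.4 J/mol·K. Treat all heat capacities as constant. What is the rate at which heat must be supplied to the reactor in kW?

Q_in = 157 kW

Extent of reaction ξ = 0.388 × 289 = 112.13 mol/min
Reaction term: ξ·ΔH°_rxn = 112.13 × 83.8 = 9396.7 kJ/min
Q = ΔH = 9396.7 kJ/min = 156.61 kW
Heat supplied = 156.61 kW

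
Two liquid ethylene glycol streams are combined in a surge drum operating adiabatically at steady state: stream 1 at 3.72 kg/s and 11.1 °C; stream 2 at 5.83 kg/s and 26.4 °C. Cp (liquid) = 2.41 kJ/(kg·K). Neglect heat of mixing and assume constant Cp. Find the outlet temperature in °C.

Energy balance with Q = 0: Σ ṁᵢCp,ᵢ(T_out − Tᵢ) = 0
T_out = Σ ṁᵢCp,ᵢTᵢ / Σ ṁᵢCp,ᵢ
      = 470.44 / 23.016 = 20.44 °C

T_out = 20.4 °C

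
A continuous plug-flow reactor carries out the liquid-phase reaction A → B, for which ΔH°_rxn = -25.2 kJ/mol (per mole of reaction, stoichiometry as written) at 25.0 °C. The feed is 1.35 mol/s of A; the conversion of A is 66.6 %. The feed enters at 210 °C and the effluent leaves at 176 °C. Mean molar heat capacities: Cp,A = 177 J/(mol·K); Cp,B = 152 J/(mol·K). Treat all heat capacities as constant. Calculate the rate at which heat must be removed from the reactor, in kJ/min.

Q_out = 2050 kJ/min

Extent of reaction ξ = 0.666 × 1.35 = 0.8991 mol/s
Reaction term: ξ·ΔH°_rxn = 0.8991 × -25.2 = -22.657 kJ/s
Sensible, feed 210→25 °C: -44.206 kJ/s
Outlet flows (mol/s): A 0.4509, B 0.8991
Sensible, products 25→176 °C: 32.687 kJ/s
Q = ΔH = -34.176 kJ/s = -34.176 kW
Heat removed = 2050.5 kJ/min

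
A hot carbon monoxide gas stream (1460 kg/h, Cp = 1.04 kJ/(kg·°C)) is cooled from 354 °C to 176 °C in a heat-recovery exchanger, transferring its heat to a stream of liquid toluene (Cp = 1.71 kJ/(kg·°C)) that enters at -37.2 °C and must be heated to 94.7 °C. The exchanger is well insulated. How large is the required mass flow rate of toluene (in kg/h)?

ṁ_c = 1200 kg/h

Heat released by hot stream: Q = 1460 × 1.04 × (354 − 176) = 270280 kJ/h
Energy balance on cold side (adiabatic exchanger): Q = ṁ_c·Cp_c·(T_c,out − T_c,in)
ṁ_c = 270280 / [1.71 × (94.7 − -37.2)] = 1198.3 kg/h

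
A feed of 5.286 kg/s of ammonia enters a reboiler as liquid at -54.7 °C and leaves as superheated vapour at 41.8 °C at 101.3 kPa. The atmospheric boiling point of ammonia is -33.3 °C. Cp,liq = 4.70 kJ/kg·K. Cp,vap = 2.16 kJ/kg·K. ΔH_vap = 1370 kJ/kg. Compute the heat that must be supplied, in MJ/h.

liquid -54.7→-33.3 °C: 100.58 kJ/kg
vaporisation at -33.3 °C: 1370 kJ/kg
vapour -33.3→41.8 °C: 162.22 kJ/kg
Δh = 100.58 + 1370 + 162.22 = 1632.8 kJ/kg
Q = ṁ·Δh = 5.286 kg/s × 1632.8 kJ/kg = 8631 kJ/s
|Q| = 8631 kW = 31071 MJ/h

Q = 31100 MJ/h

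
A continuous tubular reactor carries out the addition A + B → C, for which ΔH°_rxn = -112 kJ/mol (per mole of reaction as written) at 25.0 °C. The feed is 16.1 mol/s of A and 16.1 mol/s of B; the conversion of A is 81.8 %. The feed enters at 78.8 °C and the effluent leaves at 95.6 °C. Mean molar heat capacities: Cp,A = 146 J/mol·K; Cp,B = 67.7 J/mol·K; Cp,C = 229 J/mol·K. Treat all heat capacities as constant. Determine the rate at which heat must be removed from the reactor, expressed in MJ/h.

Q_out = 5050 MJ/h

Extent of reaction ξ = 0.818 × 16.1 = 13.17 mol/s
Reaction term: ξ·ΔH°_rxn = 13.17 × -112 = -1475 kJ/s
Sensible, feed 78.8→25 °C: -185.1 kJ/s
Outlet flows (mol/s): A 2.9302, B 2.9302, C 13.17
Sensible, products 25→95.6 °C: 257.13 kJ/s
Q = ΔH = -1403 kJ/s = -1403 kW
Heat removed = 5050.8 MJ/h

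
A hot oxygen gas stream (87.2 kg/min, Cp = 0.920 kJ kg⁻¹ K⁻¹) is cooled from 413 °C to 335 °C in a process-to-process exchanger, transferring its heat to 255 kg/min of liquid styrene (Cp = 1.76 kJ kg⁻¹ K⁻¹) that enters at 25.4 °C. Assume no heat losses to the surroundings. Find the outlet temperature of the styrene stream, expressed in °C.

Heat released by hot stream: Q = 87.2 × 0.920 × (413 − 335) = 6257.5 kJ/min
Energy balance on cold side (adiabatic exchanger): Q = ṁ_c·Cp_c·(T_c,out − T_c,in)
T_c,out = 25.4 + 6257.5/(255 × 1.76) = 39.343 °C

T_c,out = 39.3 °C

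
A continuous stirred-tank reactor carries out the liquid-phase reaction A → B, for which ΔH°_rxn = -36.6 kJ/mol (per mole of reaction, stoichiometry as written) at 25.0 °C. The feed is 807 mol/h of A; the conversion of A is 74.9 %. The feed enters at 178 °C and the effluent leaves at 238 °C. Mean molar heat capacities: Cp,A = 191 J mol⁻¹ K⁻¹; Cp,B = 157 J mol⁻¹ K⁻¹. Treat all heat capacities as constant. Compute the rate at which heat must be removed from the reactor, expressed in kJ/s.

Q_out = 4.79 kJ/s

Extent of reaction ξ = 0.749 × 807 = 604.44 mol/h
Reaction term: ξ·ΔH°_rxn = 604.44 × -36.6 = -22123 kJ/h
Sensible, feed 178→25 °C: -23583 kJ/h
Outlet flows (mol/h): A 202.56, B 604.44
Sensible, products 25→238 °C: 28454 kJ/h
Q = ΔH = -17252 kJ/h = -4.7922 kW
Heat removed = 4.7922 kJ/s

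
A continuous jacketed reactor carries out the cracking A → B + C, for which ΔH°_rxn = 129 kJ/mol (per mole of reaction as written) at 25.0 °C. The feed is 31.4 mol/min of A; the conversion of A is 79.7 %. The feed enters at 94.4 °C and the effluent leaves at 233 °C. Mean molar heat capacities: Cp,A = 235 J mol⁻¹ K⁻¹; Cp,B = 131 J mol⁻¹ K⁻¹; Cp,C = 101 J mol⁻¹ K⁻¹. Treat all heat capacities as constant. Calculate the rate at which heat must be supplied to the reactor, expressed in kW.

Extent of reaction ξ = 0.797 × 31.4 = 25.026 mol/min
Reaction term: ξ·ΔH°_rxn = 25.026 × 129 = 3228.3 kJ/min
Sensible, feed 94.4→25 °C: -512.1 kJ/min
Outlet flows (mol/min): A 6.3742, B 25.026, C 25.026
Sensible, products 25→233 °C: 1519.2 kJ/min
Q = ΔH = 4235.4 kJ/min = 70.591 kW
Heat supplied = 70.591 kW

Q_in = 70.6 kW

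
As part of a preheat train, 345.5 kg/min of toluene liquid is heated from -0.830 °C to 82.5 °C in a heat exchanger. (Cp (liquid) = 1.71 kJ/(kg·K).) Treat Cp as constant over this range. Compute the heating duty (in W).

Q = ṁ·Cp·ΔT = 345.5 × 1.71 × (82.5 − -0.830) = 49232 kJ/min
Converting: 49232 / 60 s = 820.53 kW
Heating duty = 820530 W

Q = 821000 W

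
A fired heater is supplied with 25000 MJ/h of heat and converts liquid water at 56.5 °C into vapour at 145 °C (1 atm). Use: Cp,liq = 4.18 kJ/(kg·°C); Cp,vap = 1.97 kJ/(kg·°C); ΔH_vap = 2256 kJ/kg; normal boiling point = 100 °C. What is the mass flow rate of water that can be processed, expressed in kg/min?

ṁ = 165 kg/min

Δh = 4.18×(100−56.5) + 2256 + 1.97×(145−100) = 2526.5 kJ/kg
Q = 25000 MJ/h = 6944.4 kJ/s = 416670 kJ/min
ṁ = Q/Δh = 416670 / 2526.5 = 164.92 kg/min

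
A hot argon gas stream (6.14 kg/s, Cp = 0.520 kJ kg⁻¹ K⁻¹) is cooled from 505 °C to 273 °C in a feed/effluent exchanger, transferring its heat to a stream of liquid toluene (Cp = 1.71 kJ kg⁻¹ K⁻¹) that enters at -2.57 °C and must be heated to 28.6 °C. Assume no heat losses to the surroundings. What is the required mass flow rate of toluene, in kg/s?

ṁ_c = 13.9 kg/s

Heat released by hot stream: Q = 6.14 × 0.520 × (505 − 273) = 740.73 kJ/s
Energy balance on cold side (adiabatic exchanger): Q = ṁ_c·Cp_c·(T_c,out − T_c,in)
ṁ_c = 740.73 / [1.71 × (28.6 − -2.57)] = 13.897 kg/s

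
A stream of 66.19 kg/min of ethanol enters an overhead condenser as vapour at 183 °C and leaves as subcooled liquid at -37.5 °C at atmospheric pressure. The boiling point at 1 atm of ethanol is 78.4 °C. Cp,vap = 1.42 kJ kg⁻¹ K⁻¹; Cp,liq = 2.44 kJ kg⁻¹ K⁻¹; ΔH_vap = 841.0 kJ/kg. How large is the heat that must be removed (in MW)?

vapour 183→78.4 °C: -148.53 kJ/kg
condensation at 78.4 °C: -841 kJ/kg
liquid 78.4→-37.5 °C: -282.8 kJ/kg
Δh = -148.53 + -841 + -282.8 = -1272.3 kJ/kg
Q = ṁ·Δh = 66.19 kg/min × -1272.3 kJ/kg = -84215 kJ/min
|Q| = 1403.6 kW = 1.4036 MW

Q_c = 1.40 MW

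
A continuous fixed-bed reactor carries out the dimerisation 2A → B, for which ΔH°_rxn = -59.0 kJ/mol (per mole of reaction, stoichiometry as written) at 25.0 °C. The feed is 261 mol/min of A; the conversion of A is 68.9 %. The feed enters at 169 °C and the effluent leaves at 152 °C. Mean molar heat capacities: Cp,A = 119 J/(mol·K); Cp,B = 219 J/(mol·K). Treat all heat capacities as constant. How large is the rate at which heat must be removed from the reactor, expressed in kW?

Extent of reaction ξ = 0.689 × 261 / 2 = 89.914 mol/min
Reaction term: ξ·ΔH°_rxn = 89.914 × -59.0 = -5305 kJ/min
Sensible, feed 169→25 °C: -4472.5 kJ/min
Outlet flows (mol/min): A 81.171, B 89.914
Sensible, products 25→152 °C: 3727.5 kJ/min
Q = ΔH = -6049.9 kJ/min = -100.83 kW
Heat removed = 100.83 kW

Q_out = 101 kW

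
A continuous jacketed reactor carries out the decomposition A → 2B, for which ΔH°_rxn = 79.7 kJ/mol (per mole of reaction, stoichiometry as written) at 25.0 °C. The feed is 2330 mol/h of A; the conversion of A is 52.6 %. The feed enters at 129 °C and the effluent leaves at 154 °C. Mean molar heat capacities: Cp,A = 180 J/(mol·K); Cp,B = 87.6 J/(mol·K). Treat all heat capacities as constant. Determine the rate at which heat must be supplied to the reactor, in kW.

Q_in = 29.8 kW

Extent of reaction ξ = 0.526 × 2330 = 1225.6 mol/h
Reaction term: ξ·ΔH°_rxn = 1225.6 × 79.7 = 97679 kJ/h
Sensible, feed 129→25 °C: -43618 kJ/h
Outlet flows (mol/h): A 1104.4, B 2451.2
Sensible, products 25→154 °C: 53344 kJ/h
Q = ΔH = 107400 kJ/h = 29.835 kW
Heat supplied = 29.835 kW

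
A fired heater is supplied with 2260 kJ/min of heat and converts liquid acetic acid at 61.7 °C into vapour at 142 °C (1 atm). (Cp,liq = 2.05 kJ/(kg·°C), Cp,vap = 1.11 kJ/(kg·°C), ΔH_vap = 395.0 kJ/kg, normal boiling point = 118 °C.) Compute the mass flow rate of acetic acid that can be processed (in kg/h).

ṁ = 252 kg/h

Δh = 2.05×(118−61.7) + 395.0 + 1.11×(142−118) = 537.05 kJ/kg
Q = 2260 kJ/min = 37.667 kJ/s = 135600 kJ/h
ṁ = Q/Δh = 135600 / 537.05 = 252.49 kg/h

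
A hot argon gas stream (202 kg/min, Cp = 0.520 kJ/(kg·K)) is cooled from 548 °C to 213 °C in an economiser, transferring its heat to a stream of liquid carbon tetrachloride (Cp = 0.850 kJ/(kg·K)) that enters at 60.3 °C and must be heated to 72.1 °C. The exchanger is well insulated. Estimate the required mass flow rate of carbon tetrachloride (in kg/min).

ṁ_c = 3510 kg/min

Heat released by hot stream: Q = 202 × 0.520 × (548 − 213) = 35188 kJ/min
Energy balance on cold side (adiabatic exchanger): Q = ṁ_c·Cp_c·(T_c,out − T_c,in)
ṁ_c = 35188 / [0.850 × (72.1 − 60.3)] = 3508.3 kg/min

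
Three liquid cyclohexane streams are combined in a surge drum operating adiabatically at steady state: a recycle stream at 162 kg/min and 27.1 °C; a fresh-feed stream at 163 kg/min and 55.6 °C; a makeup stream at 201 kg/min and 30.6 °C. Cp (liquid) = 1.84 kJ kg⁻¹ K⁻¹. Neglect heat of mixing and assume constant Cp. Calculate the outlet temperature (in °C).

Energy balance with Q = 0: Σ ṁᵢCp,ᵢ(T_out − Tᵢ) = 0
T_out = Σ ṁᵢCp,ᵢTᵢ / Σ ṁᵢCp,ᵢ
      = 36071 / 967.84 = 37.269 °C

T_out = 37.3 °C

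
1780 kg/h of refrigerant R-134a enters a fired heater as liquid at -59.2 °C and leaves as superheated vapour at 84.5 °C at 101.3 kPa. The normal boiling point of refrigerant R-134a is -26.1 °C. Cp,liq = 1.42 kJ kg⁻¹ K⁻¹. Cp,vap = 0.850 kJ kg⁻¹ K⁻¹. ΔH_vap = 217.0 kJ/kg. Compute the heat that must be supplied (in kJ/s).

liquid -59.2→-26.1 °C: 47.002 kJ/kg
vaporisation at -26.1 °C: 217 kJ/kg
vapour -26.1→84.5 °C: 94.01 kJ/kg
Δh = 47.002 + 217 + 94.01 = 358.01 kJ/kg
Q = ṁ·Δh = 1780 kg/h × 358.01 kJ/kg = 637260 kJ/h
|Q| = 177.02 kW

Q = 177 kJ/s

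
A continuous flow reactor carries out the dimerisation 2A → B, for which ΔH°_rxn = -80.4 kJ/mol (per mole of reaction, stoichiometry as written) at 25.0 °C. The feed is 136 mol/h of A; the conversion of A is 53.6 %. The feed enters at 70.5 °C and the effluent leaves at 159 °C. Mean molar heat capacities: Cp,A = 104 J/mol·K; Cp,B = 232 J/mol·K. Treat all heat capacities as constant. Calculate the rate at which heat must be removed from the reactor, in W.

Q_out = 434 W

Extent of reaction ξ = 0.536 × 136 / 2 = 36.448 mol/h
Reaction term: ξ·ΔH°_rxn = 36.448 × -80.4 = -2930.4 kJ/h
Sensible, feed 70.5→25 °C: -643.55 kJ/h
Outlet flows (mol/h): A 63.104, B 36.448
Sensible, products 25→159 °C: 2012.5 kJ/h
Q = ΔH = -1561.5 kJ/h = -0.43374 kW
Heat removed = 433.74 W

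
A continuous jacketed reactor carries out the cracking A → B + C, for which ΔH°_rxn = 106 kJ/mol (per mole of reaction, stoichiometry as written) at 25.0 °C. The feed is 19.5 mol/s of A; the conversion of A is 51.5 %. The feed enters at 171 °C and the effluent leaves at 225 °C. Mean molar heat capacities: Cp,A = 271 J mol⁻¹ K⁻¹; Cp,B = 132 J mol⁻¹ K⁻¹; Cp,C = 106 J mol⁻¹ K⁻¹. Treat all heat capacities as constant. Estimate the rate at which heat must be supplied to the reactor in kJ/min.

Q_in = 77000 kJ/min

Extent of reaction ξ = 0.515 × 19.5 = 10.043 mol/s
Reaction term: ξ·ΔH°_rxn = 10.043 × 106 = 1064.5 kJ/s
Sensible, feed 171→25 °C: -771.54 kJ/s
Outlet flows (mol/s): A 9.4575, B 10.043, C 10.043
Sensible, products 25→225 °C: 990.62 kJ/s
Q = ΔH = 1283.6 kJ/s = 1283.6 kW
Heat supplied = 77015 kJ/min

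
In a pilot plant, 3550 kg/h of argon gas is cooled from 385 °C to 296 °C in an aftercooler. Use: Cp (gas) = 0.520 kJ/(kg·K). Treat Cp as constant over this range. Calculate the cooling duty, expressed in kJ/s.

Q_c = 45.6 kJ/s

Q = ṁ·Cp·ΔT = 3550 × 0.520 × (296 − 385) = -164290 kJ/h
Converting: 164290 / 3600 s = 45.637 kW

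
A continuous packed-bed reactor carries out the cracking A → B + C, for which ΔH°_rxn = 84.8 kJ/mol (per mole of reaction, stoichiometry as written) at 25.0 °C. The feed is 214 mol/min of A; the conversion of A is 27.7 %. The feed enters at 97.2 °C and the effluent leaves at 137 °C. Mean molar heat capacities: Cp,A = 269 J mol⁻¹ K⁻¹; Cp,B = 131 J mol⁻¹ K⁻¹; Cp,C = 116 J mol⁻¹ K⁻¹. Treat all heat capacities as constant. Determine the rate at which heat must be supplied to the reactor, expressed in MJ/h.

Q_in = 430 MJ/h

Extent of reaction ξ = 0.277 × 214 = 59.278 mol/min
Reaction term: ξ·ΔH°_rxn = 59.278 × 84.8 = 5026.8 kJ/min
Sensible, feed 97.2→25 °C: -4156.3 kJ/min
Outlet flows (mol/min): A 154.72, B 59.278, C 59.278
Sensible, products 25→137 °C: 6301.3 kJ/min
Q = ΔH = 7171.8 kJ/min = 119.53 kW
Heat supplied = 430.31 MJ/h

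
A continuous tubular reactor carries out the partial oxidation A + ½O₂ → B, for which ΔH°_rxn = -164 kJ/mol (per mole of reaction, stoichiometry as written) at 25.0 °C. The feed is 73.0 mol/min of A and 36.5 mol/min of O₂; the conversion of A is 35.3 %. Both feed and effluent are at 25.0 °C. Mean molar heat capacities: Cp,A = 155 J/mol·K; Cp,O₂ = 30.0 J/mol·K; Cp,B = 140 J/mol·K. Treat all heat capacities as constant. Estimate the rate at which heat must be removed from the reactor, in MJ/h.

Q_out = 254 MJ/h

Extent of reaction ξ = 0.353 × 73.0 = 25.769 mol/min
Reaction term: ξ·ΔH°_rxn = 25.769 × -164 = -4226.1 kJ/min
Q = ΔH = -4226.1 kJ/min = -70.435 kW
Heat removed = 253.57 MJ/h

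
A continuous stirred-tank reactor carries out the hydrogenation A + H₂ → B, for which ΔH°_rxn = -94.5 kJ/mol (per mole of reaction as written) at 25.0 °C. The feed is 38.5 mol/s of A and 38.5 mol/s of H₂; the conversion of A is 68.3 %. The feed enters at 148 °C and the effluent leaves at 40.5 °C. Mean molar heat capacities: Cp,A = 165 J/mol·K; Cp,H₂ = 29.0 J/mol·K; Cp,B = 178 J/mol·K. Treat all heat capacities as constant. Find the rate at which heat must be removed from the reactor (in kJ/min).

Q_out = 198000 kJ/min

Extent of reaction ξ = 0.683 × 38.5 = 26.296 mol/s
Reaction term: ξ·ΔH°_rxn = 26.296 × -94.5 = -2484.9 kJ/s
Sensible, feed 148→25 °C: -918.69 kJ/s
Outlet flows (mol/s): A 12.204, H₂ 12.204, B 26.296
Sensible, products 25→40.5 °C: 109.25 kJ/s
Q = ΔH = -3294.4 kJ/s = -3294.4 kW
Heat removed = 197660 kJ/min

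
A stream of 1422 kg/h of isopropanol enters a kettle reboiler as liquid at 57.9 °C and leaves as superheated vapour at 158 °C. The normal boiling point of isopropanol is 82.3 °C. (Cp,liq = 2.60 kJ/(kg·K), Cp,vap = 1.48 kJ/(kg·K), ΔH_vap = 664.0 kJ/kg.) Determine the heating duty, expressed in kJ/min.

Q = 19900 kJ/min

liquid 57.9→82.3 °C: 63.44 kJ/kg
vaporisation at 82.3 °C: 664 kJ/kg
vapour 82.3→158 °C: 112.04 kJ/kg
Δh = 63.44 + 664 + 112.04 = 839.48 kJ/kg
Q = ṁ·Δh = 1422 kg/h × 839.48 kJ/kg = 1.1937e+06 kJ/h
|Q| = 331.59 kW = 19896 kJ/min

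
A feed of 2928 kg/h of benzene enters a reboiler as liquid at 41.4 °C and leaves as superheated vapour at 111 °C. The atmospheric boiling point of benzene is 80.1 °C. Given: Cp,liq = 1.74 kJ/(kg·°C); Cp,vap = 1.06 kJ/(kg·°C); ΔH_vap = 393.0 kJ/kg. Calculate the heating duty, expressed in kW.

liquid 41.4→80.1 °C: 67.338 kJ/kg
vaporisation at 80.1 °C: 393 kJ/kg
vapour 80.1→111 °C: 32.754 kJ/kg
Δh = 67.338 + 393 + 32.754 = 493.09 kJ/kg
Q = ṁ·Δh = 2928 kg/h × 493.09 kJ/kg = 1.4438e+06 kJ/h
|Q| = 401.05 kW

Q = 401 kW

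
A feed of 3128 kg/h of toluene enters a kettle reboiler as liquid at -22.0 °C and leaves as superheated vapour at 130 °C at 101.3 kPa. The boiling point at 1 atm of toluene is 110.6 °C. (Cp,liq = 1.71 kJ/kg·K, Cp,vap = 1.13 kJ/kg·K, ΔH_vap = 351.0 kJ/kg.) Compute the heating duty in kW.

Q = 521 kW

liquid -22.0→110.6 °C: 226.75 kJ/kg
vaporisation at 110.6 °C: 351 kJ/kg
vapour 110.6→130 °C: 21.922 kJ/kg
Δh = 226.75 + 351 + 21.922 = 599.67 kJ/kg
Q = ṁ·Δh = 3128 kg/h × 599.67 kJ/kg = 1.8758e+06 kJ/h
|Q| = 521.04 kW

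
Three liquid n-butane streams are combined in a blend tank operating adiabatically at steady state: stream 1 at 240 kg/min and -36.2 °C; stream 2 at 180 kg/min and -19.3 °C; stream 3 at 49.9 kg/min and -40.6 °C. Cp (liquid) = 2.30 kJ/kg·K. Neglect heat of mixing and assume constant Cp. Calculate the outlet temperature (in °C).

T_out = -30.2 °C

No heat crosses the boundary, so H_out = H_in.
T_out = Σ ṁᵢCp,ᵢTᵢ / Σ ṁᵢCp,ᵢ
      = -32632 / 1080.8 = -30.194 °C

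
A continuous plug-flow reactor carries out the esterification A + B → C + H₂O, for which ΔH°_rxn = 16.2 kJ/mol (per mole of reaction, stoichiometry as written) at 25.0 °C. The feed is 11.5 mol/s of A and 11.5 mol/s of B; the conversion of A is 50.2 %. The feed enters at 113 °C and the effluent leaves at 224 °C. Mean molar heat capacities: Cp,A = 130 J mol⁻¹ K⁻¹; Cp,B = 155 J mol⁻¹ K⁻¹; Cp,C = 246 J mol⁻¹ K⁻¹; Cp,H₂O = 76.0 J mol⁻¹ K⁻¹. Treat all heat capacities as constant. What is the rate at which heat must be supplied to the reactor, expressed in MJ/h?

Q_in = 1800 MJ/h

Extent of reaction ξ = 0.502 × 11.5 = 5.773 mol/s
Reaction term: ξ·ΔH°_rxn = 5.773 × 16.2 = 93.523 kJ/s
Sensible, feed 113→25 °C: -288.42 kJ/s
Outlet flows (mol/s): A 5.727, B 5.727, C 5.773, H₂O 5.773
Sensible, products 25→224 °C: 694.73 kJ/s
Q = ΔH = 499.83 kJ/s = 499.83 kW
Heat supplied = 1799.4 MJ/h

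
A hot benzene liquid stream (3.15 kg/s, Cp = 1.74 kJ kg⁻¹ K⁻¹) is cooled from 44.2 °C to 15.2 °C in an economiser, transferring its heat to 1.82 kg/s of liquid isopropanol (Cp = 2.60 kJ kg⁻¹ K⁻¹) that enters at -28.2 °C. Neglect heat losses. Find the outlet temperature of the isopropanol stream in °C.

T_c,out = 5.39 °C

Heat released by hot stream: Q = 3.15 × 1.74 × (44.2 − 15.2) = 158.95 kJ/s
Energy balance on cold side (adiabatic exchanger): Q = ṁ_c·Cp_c·(T_c,out − T_c,in)
T_c,out = -28.2 + 158.95/(1.82 × 2.60) = 5.3902 °C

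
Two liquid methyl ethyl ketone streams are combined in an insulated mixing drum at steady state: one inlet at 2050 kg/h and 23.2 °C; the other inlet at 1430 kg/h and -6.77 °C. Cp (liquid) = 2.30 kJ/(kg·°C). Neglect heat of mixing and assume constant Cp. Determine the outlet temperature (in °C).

T_out = 10.9 °C

Adiabatic, steady state ⇒ Σ ṁᵢCp,ᵢ(T_out − Tᵢ) = 0
Σ ṁᵢCp,ᵢTᵢ = 2050×2.30×23.2 + 1430×2.30×-6.77 = 87121
Σ ṁᵢCp,ᵢ = 2050×2.30 + 1430×2.30 = 8004
T_out = 87121 / 8004 = 10.885 °C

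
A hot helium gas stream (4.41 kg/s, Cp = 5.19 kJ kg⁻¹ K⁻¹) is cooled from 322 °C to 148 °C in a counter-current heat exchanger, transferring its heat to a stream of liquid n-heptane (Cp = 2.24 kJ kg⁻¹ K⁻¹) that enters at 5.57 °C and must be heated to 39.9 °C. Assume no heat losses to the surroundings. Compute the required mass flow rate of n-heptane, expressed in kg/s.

ṁ_c = 51.8 kg/s

Heat released by hot stream: Q = 4.41 × 5.19 × (322 − 148) = 3982.5 kJ/s
Energy balance on cold side (adiabatic exchanger): Q = ṁ_c·Cp_c·(T_c,out − T_c,in)
ṁ_c = 3982.5 / [2.24 × (39.9 − 5.57)] = 51.789 kg/s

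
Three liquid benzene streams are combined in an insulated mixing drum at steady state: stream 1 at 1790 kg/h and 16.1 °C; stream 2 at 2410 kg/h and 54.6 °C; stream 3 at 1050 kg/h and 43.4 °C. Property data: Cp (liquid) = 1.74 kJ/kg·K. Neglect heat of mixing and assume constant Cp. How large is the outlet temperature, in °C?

T_out = 39.2 °C

Energy balance with Q = 0: Σ ṁᵢCp,ᵢ(T_out − Tᵢ) = 0
T_out = Σ ṁᵢCp,ᵢTᵢ / Σ ṁᵢCp,ᵢ
      = 358400 / 9135 = 39.233 °C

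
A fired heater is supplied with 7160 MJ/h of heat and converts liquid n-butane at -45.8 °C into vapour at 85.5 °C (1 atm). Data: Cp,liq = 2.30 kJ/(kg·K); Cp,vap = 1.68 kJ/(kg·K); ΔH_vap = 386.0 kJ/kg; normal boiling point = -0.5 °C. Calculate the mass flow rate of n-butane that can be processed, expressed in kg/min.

Δh = 2.30×(-0.5−-45.8) + 386.0 + 1.68×(85.5−-0.5) = 634.67 kJ/kg
Q = 7160 MJ/h = 1988.9 kJ/s = 119330 kJ/min
ṁ = Q/Δh = 119330 / 634.67 = 188.02 kg/min

ṁ = 188 kg/min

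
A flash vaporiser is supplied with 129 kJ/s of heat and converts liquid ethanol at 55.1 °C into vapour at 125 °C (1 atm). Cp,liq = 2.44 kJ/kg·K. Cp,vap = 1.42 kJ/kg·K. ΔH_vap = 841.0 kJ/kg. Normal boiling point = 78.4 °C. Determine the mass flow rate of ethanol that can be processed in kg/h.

ṁ = 482 kg/h

Δh = 2.44×(78.4−55.1) + 841.0 + 1.42×(125−78.4) = 964.02 kJ/kg
Q = 129 kJ/s = 129 kJ/s = 464400 kJ/h
ṁ = Q/Δh = 464400 / 964.02 = 481.73 kg/h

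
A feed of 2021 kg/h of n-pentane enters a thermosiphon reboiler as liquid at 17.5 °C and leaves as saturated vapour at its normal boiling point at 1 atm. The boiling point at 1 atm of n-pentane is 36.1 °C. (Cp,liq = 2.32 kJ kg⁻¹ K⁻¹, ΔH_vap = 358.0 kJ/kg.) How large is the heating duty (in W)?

liquid 17.5→36.1 °C: 43.152 kJ/kg
vaporisation at 36.1 °C: 358 kJ/kg
Δh = 43.152 + 358 = 401.15 kJ/kg
Q = ṁ·Δh = 2021 kg/h × 401.15 kJ/kg = 810730 kJ/h
|Q| = 225.2 kW = 225200 W

Q = 225000 W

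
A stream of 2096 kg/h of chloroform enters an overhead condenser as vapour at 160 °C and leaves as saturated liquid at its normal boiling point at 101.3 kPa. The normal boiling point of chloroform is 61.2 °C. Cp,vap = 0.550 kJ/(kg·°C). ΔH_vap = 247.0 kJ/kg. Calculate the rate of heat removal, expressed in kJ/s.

Q_c = 175 kJ/s

vapour 160→61.2 °C: -54.34 kJ/kg
condensation at 61.2 °C: -247 kJ/kg
Δh = -54.34 + -247 = -301.34 kJ/kg
Q = ṁ·Δh = 2096 kg/h × -301.34 kJ/kg = -631610 kJ/h
|Q| = 175.45 kW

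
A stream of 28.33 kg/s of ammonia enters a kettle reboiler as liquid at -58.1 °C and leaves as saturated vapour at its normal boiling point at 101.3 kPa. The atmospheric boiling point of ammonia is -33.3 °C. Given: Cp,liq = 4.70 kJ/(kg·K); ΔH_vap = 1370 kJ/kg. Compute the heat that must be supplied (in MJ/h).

liquid -58.1→-33.3 °C: 116.56 kJ/kg
vaporisation at -33.3 °C: 1370 kJ/kg
Δh = 116.56 + 1370 = 1486.6 kJ/kg
Q = ṁ·Δh = 28.33 kg/s × 1486.6 kJ/kg = 42114 kJ/s
|Q| = 42114 kW = 151610 MJ/h

Q = 152000 MJ/h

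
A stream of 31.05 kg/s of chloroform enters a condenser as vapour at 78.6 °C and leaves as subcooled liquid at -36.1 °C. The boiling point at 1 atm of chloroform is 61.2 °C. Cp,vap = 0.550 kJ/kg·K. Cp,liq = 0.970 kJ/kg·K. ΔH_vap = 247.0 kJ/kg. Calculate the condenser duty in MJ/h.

vapour 78.6→61.2 °C: -9.57 kJ/kg
condensation at 61.2 °C: -247 kJ/kg
liquid 61.2→-36.1 °C: -94.381 kJ/kg
Δh = -9.57 + -247 + -94.381 = -350.95 kJ/kg
Q = ṁ·Δh = 31.05 kg/s × -350.95 kJ/kg = -10897 kJ/s
|Q| = 10897 kW = 39229 MJ/h

Q_c = 39200 MJ/h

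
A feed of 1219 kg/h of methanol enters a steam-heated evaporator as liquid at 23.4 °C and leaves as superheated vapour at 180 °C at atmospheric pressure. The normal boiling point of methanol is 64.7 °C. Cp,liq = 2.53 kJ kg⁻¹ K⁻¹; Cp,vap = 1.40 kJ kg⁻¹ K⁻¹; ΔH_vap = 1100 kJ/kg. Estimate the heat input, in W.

Q = 463000 W

liquid 23.4→64.7 °C: 104.49 kJ/kg
vaporisation at 64.7 °C: 1100 kJ/kg
vapour 64.7→180 °C: 161.42 kJ/kg
Δh = 104.49 + 1100 + 161.42 = 1365.9 kJ/kg
Q = ṁ·Δh = 1219 kg/h × 1365.9 kJ/kg = 1.665e+06 kJ/h
|Q| = 462.51 kW = 462510 W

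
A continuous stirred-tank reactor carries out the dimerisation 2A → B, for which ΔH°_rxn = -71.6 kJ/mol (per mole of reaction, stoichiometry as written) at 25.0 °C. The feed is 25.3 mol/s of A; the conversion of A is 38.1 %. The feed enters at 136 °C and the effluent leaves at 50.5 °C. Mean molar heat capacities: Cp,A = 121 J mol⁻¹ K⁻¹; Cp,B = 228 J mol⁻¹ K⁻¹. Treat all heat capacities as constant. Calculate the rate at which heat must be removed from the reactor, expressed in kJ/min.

Q_out = 36500 kJ/min

Extent of reaction ξ = 0.381 × 25.3 / 2 = 4.8197 mol/s
Reaction term: ξ·ΔH°_rxn = 4.8197 × -71.6 = -345.09 kJ/s
Sensible, feed 136→25 °C: -339.8 kJ/s
Outlet flows (mol/s): A 15.661, B 4.8197
Sensible, products 25→50.5 °C: 76.343 kJ/s
Q = ΔH = -608.55 kJ/s = -608.55 kW
Heat removed = 36513 kJ/min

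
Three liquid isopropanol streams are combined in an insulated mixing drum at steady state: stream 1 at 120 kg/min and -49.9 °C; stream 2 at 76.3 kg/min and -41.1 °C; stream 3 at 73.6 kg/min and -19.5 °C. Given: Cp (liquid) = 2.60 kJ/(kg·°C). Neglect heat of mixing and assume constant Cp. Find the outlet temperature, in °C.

T_out = -39.1 °C

No heat crosses the boundary, so H_out = H_in.
Σ ṁᵢCp,ᵢTᵢ = 120×2.60×-49.9 + 76.3×2.60×-41.1 + 73.6×2.60×-19.5 = -27454
Σ ṁᵢCp,ᵢ = 120×2.60 + 76.3×2.60 + 73.6×2.60 = 701.74
T_out = -27454 / 701.74 = -39.122 °C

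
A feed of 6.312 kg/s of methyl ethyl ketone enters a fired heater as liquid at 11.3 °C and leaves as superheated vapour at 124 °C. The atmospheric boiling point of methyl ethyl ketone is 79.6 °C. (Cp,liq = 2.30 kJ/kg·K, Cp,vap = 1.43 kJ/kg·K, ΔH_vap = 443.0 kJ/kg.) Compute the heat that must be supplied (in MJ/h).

Q = 15100 MJ/h

liquid 11.3→79.6 °C: 157.09 kJ/kg
vaporisation at 79.6 °C: 443 kJ/kg
vapour 79.6→124 °C: 63.492 kJ/kg
Δh = 157.09 + 443 + 63.492 = 663.58 kJ/kg
Q = ṁ·Δh = 6.312 kg/s × 663.58 kJ/kg = 4188.5 kJ/s
|Q| = 4188.5 kW = 15079 MJ/h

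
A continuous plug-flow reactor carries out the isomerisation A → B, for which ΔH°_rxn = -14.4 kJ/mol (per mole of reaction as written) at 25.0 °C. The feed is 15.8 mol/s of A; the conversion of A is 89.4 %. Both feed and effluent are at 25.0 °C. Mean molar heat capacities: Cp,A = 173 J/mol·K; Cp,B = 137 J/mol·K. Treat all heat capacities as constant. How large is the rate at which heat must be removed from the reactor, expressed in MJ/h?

Q_out = 732 MJ/h

Extent of reaction ξ = 0.894 × 15.8 = 14.125 mol/s
Reaction term: ξ·ΔH°_rxn = 14.125 × -14.4 = -203.4 kJ/s
Q = ΔH = -203.4 kJ/s = -203.4 kW
Heat removed = 732.25 MJ/h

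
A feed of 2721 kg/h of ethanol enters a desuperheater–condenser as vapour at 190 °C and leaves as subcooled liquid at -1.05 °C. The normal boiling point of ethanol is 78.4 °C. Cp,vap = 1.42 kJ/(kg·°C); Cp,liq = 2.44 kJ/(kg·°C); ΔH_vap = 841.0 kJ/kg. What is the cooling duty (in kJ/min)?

vapour 190→78.4 °C: -158.47 kJ/kg
condensation at 78.4 °C: -841 kJ/kg
liquid 78.4→-1.05 °C: -193.86 kJ/kg
Δh = -158.47 + -841 + -193.86 = -1193.3 kJ/kg
Q = ṁ·Δh = 2721 kg/h × -1193.3 kJ/kg = -3.2471e+06 kJ/h
|Q| = 901.96 kW = 54118 kJ/min

Q_c = 54100 kJ/min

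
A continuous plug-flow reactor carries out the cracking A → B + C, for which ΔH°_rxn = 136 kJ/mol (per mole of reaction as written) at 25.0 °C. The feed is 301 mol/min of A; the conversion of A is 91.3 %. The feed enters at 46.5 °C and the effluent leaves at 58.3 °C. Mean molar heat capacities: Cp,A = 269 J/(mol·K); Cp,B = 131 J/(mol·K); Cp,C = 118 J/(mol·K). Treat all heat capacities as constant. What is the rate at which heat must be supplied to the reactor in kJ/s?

Q_in = 636 kJ/s

Extent of reaction ξ = 0.913 × 301 = 274.81 mol/min
Reaction term: ξ·ΔH°_rxn = 274.81 × 136 = 37375 kJ/min
Sensible, feed 46.5→25 °C: -1740.8 kJ/min
Outlet flows (mol/min): A 26.187, B 274.81, C 274.81
Sensible, products 25→58.3 °C: 2513.2 kJ/min
Q = ΔH = 38147 kJ/min = 635.78 kW
Heat supplied = 635.78 kJ/s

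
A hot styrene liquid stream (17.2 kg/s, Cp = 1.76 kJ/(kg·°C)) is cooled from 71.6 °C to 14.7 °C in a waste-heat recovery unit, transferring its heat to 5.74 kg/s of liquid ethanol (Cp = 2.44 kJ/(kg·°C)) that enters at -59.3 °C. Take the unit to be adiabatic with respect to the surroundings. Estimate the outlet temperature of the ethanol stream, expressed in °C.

Heat released by hot stream: Q = 17.2 × 1.76 × (71.6 − 14.7) = 1722.5 kJ/s
Energy balance on cold side (adiabatic exchanger): Q = ṁ_c·Cp_c·(T_c,out − T_c,in)
T_c,out = -59.3 + 1722.5/(5.74 × 2.44) = 63.685 °C

T_c,out = 63.7 °C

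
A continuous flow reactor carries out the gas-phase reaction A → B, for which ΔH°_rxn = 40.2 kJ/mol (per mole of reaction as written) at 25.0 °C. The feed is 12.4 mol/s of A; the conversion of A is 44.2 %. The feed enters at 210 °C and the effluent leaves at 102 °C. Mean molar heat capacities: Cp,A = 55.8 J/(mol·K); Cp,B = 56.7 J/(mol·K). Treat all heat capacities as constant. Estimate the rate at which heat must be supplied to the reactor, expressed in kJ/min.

Q_in = 8760 kJ/min

Extent of reaction ξ = 0.442 × 12.4 = 5.4808 mol/s
Reaction term: ξ·ΔH°_rxn = 5.4808 × 40.2 = 220.33 kJ/s
Sensible, feed 210→25 °C: -128.01 kJ/s
Outlet flows (mol/s): A 6.9192, B 5.4808
Sensible, products 25→102 °C: 53.658 kJ/s
Q = ΔH = 145.98 kJ/s = 145.98 kW
Heat supplied = 8758.8 kJ/min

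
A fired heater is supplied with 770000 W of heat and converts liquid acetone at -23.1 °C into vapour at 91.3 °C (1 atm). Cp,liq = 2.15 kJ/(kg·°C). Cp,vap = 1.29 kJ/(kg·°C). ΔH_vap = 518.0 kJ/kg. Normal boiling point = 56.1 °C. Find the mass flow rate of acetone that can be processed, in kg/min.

ṁ = 63.0 kg/min

Δh = 2.15×(56.1−-23.1) + 518.0 + 1.29×(91.3−56.1) = 733.69 kJ/kg
Q = 770000 W = 770 kJ/s = 46200 kJ/min
ṁ = Q/Δh = 46200 / 733.69 = 62.97 kg/min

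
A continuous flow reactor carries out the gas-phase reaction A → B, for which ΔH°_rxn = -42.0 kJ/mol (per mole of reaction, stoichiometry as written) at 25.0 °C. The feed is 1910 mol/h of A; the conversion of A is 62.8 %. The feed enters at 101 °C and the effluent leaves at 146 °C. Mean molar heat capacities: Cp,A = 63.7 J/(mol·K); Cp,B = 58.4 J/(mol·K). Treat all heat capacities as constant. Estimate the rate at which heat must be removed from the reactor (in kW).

Q_out = 12.7 kW

Extent of reaction ξ = 0.628 × 1910 = 1199.5 mol/h
Reaction term: ξ·ΔH°_rxn = 1199.5 × -42.0 = -50378 kJ/h
Sensible, feed 101→25 °C: -9246.7 kJ/h
Outlet flows (mol/h): A 710.52, B 1199.5
Sensible, products 25→146 °C: 13952 kJ/h
Q = ΔH = -45672 kJ/h = -12.687 kW
Heat removed = 12.687 kW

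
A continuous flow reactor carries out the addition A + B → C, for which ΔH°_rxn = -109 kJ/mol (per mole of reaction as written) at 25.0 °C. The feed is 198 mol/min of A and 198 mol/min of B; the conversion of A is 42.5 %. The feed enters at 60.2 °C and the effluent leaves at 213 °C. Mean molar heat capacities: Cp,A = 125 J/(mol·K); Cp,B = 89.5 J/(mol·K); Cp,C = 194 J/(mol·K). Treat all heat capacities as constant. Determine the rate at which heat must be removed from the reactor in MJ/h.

Extent of reaction ξ = 0.425 × 198 = 84.15 mol/min
Reaction term: ξ·ΔH°_rxn = 84.15 × -109 = -9172.3 kJ/min
Sensible, feed 60.2→25 °C: -1495 kJ/min
Outlet flows (mol/min): A 113.85, B 113.85, C 84.15
Sensible, products 25→213 °C: 7660.2 kJ/min
Q = ΔH = -3007.1 kJ/min = -50.118 kW
Heat removed = 180.43 MJ/h

Q_out = 180 MJ/h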